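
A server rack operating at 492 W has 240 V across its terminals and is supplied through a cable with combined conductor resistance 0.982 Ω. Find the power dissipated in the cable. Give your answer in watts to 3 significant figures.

Line loss is just I²R for the cable — we know both I and R_line directly.
I = P / V = 492 / 240 = 2.050 A through the cable.
P_line = I² R_line = (2.050)² × 0.982 = 4.127 W

4.13 W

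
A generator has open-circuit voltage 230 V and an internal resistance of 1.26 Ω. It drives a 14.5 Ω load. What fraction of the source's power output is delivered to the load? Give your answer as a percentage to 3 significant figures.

92.0 %

Efficiency is P_load / P_total. With a series r and R sharing the same I, P = I²R for each, so η = R/(R+r).
η = R / (R + r) = 14.5 / (14.5 + 1.26) = 0.9201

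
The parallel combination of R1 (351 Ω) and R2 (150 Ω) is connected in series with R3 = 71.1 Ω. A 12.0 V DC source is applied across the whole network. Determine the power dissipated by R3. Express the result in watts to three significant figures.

Reduce the parallel combination to a single R_p; the circuit then becomes R_p in series with the remaining resistor.
R_p = (351×150)/(351+150) = 105.1 Ω
R_total = R_p + 71.1 = 105.1 + 71.1 = 176.2 Ω
I = V / R_total = 12.0 / 176.2 = 0.06811 A
All the supply current flows through R3; use P = I²R3.
P_R3 = (0.06811)² × 71.1 = 0.3298 W

0.330 W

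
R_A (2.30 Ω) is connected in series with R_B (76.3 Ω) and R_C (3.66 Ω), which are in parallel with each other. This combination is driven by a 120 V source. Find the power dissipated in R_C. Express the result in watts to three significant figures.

Replace R_B and R_C with their parallel equivalent so the circuit becomes R_A in series with R_p.
R_p = (76.3×3.66)/(76.3+3.66) = 3.492 Ω
R_total = 2.30 + 3.492 = 5.792 Ω
I = V / R_total = 120 / 5.792 = 20.72 A
Voltage across the parallel pair: V_p = I × R_p = 20.72 × 3.492 = 72.35 V
R_C sees V_p directly, so P = V_p² / R_C.
P_R_C = (72.35)² / 3.66 = 1430 W

1430 W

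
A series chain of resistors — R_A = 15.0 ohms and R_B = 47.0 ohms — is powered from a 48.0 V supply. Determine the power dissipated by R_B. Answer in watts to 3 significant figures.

28.2 W

Every series element carries the same I. Get I from the total resistance, then P = I² × R_B.
R_total = 15.0 + 47.0 = 62.00 Ω
I = V / R_total = 48.0 / 62.00 = 0.7742 A
P_R_B = I² × R_B = (0.7742)² × 47.0 = 28.17 W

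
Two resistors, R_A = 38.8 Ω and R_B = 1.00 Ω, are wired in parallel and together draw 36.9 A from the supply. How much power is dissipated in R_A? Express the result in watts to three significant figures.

Only the total current is stated, so first find the parallel equivalent to get the voltage across the combination.
1/R_eq = 1/38.8 + 1/1.00 ⇒ R_eq = 0.9749 Ω
V = I_total × R_eq = 36.90 × 0.9749 = 35.97 V
P_R_A = V² / R_A = (35.97)² / 38.8 = 33.35 W

33.4 W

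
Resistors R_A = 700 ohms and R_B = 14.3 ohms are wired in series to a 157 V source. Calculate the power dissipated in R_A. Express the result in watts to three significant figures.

33.8 W

Series elements share the same current, so find I first, then use P = I²R.
R_total = 700 + 14.3 = 714.3 Ω
I = V / R_total = 157 / 714.3 = 0.2198 A
P_R_A = I² × R_A = (0.2198)² × 700 = 33.82 W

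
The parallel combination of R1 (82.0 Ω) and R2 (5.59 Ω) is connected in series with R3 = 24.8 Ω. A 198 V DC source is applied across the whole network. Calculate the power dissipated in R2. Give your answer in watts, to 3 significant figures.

Combine R1 and R2 into their parallel equivalent first, reducing the network to two series resistors.
R_p = (82.0×5.59)/(82.0+5.59) = 5.233 Ω
R_total = R_p + 24.8 = 5.233 + 24.8 = 30.03 Ω
I = V / R_total = 198 / 30.03 = 6.593 A
Voltage across the parallel pair: V_p = I × R_p = 6.593 × 5.233 = 34.50 V
R2 sits across V_p; its power is V_p²/R.
P_R2 = (34.50)² / 5.59 = 212.9 W

213 W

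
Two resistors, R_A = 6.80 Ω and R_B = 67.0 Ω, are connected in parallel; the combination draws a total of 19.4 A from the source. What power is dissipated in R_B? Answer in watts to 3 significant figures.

The branches share the same voltage, but only the total current is given — find V from the equivalent resistance first.
1/R_eq = 1/6.80 + 1/67.0 ⇒ R_eq = 6.173 Ω
V = I_total × R_eq = 19.40 × 6.173 = 119.8 V
P_R_B = V² / R_B = (119.8)² / 67.0 = 214.1 W

214 W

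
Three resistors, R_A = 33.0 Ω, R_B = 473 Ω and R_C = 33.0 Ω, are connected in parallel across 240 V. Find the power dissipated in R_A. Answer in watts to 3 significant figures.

1750 W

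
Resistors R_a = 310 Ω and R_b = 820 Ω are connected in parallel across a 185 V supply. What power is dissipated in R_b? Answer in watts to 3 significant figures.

41.7 W

Every branch has 185 V across it, so for R_b the power is simply V²/R.
P_R_b = V² / R_b = (185)² / 820 Ω = 41.74 W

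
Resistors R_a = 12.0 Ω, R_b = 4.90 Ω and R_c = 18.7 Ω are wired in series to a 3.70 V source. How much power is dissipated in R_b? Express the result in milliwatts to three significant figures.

In a series string the same current flows through every resistor — find that current, then P = I²R for the one we want.
R_total = 12.0 + 4.90 + 18.7 = 35.60 Ω
I = V / R_total = 3.70 / 35.60 = 0.1039 A
P_R_b = I² × R_b = (0.1039)² × 4.90 = 0.05293 W

52.9 mW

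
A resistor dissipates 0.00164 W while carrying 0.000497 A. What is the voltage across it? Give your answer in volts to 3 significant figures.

3.30 V

Inverting the appropriate power form: V = P / I.
V = 0.00164 / 0.0004970 = 3.300 V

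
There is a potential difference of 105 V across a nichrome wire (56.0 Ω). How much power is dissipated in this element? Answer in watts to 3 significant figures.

Voltage and resistance are given, so P = V²/R is the one-step route.
P = (105 V)² / 56.0 Ω = 196.9 W

197 W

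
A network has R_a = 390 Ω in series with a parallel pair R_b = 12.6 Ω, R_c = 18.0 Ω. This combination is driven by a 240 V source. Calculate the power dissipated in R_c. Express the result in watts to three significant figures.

1.11 W

Collapse R_b‖R_c to a single equivalent, reducing the network to two series elements.
R_p = (12.6×18.0)/(12.6+18.0) = 7.412 Ω
R_total = 390 + 7.412 = 397.4 Ω
I = V / R_total = 240 / 397.4 = 0.6039 A
Voltage across the parallel pair: V_p = I × R_p = 0.6039 × 7.412 = 4.476 V
With V_p across R_c, its power is V_p²/R_c.
P_R_c = (4.476)² / 18.0 = 1.113 W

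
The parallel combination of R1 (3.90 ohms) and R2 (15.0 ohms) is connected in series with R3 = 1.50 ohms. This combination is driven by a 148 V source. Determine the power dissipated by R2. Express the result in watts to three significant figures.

First find R_p for the parallel pair, then treat R_p + R3 as a series loop.
R_p = (3.90×15.0)/(3.90+15.0) = 3.095 Ω
R_total = R_p + 1.50 = 3.095 + 1.50 = 4.595 Ω
I = V / R_total = 148 / 4.595 = 32.21 A
Voltage across the parallel pair: V_p = I × R_p = 32.21 × 3.095 = 99.69 V
Use P = V²/R for R2 with V = V_p.
P_R2 = (99.69)² / 15.0 = 662.5 W

663 W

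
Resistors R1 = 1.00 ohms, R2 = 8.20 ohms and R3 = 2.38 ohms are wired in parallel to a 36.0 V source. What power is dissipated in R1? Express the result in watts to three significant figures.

Every branch has 36.0 V across it, so for R1 the power is simply V²/R.
P_R1 = V² / R1 = (36.0)² / 1.00 Ω = 1296 W

1300 W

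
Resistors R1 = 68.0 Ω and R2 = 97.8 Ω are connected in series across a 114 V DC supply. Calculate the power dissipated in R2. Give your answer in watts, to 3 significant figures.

In a series string the same current flows through every resistor — find that current, then P = I²R for the one we want.
R_total = 68.0 + 97.8 = 165.8 Ω
I = V / R_total = 114 / 165.8 = 0.6876 A
P_R2 = I² × R2 = (0.6876)² × 97.8 = 46.24 W

46.2 W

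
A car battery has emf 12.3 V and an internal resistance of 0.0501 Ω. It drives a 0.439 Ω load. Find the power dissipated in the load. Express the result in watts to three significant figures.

Load and internal resistance form a series loop — compute the loop current, then the load power via I²R.
I = ε / (r + R) = 12.3 / (0.0501 + 0.439) = 25.15 A
P_load = I² R = (25.15)² × 0.439 = 277.6 W

278 W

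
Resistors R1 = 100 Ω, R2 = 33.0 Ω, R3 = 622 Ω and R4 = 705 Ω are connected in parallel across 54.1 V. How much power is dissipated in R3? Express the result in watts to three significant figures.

4.71 W

Parallel branches share the same voltage; P = V²/R gives the branch power in one step.
P_R3 = V² / R3 = (54.1)² / 622 Ω = 4.705 W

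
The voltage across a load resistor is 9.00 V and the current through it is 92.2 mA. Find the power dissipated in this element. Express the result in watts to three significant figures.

Both the voltage across and the current through the element are known, so P = V I applies directly.
P = 9.00 V × 0.09220 A = 0.8298 W

0.830 W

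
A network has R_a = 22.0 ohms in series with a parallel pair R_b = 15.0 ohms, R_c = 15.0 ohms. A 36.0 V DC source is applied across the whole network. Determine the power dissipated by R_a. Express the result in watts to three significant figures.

Collapse R_b‖R_c to a single equivalent, reducing the network to two series elements.
R_p = (15.0×15.0)/(15.0+15.0) = 7.500 Ω
R_total = 22.0 + 7.500 = 29.50 Ω
I = V / R_total = 36.0 / 29.50 = 1.220 A
All the current flows through R_a; use P = I²R.
P_R_a = (1.220)² × 22.0 = 32.76 W

32.8 W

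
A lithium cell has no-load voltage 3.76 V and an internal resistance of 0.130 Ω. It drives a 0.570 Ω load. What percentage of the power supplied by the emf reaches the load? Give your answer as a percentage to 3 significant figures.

81.4 %

The source delivers εI, of which I²R reaches the load and I²r is lost; since I is common, η = R/(R+r).
η = R / (R + r) = 0.570 / (0.570 + 0.130) = 0.8143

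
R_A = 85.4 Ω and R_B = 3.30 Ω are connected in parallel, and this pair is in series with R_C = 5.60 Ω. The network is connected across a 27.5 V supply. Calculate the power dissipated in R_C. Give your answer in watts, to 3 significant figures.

Collapse the R_A‖R_B pair into one equivalent R_p; then R_p and R_C form a series string.
R_p = (85.4×3.30)/(85.4+3.30) = 3.177 Ω
R_total = R_p + 5.60 = 3.177 + 5.60 = 8.777 Ω
I = V / R_total = 27.5 / 8.777 = 3.133 A
All the supply current flows through R_C; use P = I²R_C.
P_R_C = (3.133)² × 5.60 = 54.97 W

55.0 W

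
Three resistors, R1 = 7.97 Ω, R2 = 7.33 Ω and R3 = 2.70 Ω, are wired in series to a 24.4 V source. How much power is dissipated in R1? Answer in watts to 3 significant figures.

Series elements share the same current, so find I first, then use P = I²R.
R_total = 7.97 + 7.33 + 2.70 = 18.00 Ω
I = V / R_total = 24.4 / 18.00 = 1.356 A
P_R1 = I² × R1 = (1.356)² × 7.97 = 14.65 W

14.6 W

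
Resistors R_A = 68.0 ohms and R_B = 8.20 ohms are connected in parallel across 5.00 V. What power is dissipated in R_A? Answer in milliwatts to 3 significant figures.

368 mW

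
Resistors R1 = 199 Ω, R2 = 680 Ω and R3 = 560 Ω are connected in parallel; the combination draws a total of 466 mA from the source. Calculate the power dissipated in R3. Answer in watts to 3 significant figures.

The branches share the same voltage, but only the total current is given — find V from the equivalent resistance first.
1/R_eq = 1/199 + 1/680 + 1/560 ⇒ R_eq = 120.8 Ω
V = I_total × R_eq = 0.4660 × 120.8 = 56.27 V
P_R3 = V² / R3 = (56.27)² / 560 = 5.654 W

5.65 W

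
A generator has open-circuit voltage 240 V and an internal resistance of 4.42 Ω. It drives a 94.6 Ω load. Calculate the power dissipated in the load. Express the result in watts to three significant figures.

With r and R in series, I = ε/(r+R); the load dissipates I²R.
I = ε / (r + R) = 240 / (4.42 + 94.6) = 2.424 A
P_load = I² R = (2.424)² × 94.6 = 555.7 W

556 W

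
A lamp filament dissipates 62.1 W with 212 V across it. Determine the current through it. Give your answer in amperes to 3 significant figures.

0.293 A

The two known quantities fix the third via I = P / V.
I = 62.1 / 212 = 0.2929 A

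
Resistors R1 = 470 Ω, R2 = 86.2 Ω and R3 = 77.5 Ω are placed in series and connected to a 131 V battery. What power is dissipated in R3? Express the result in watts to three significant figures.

3.31 W

In a series string the same current flows through every resistor — find that current, then P = I²R for the one we want.
R_total = 470 + 86.2 + 77.5 = 633.7 Ω
I = V / R_total = 131 / 633.7 = 0.2067 A
P_R3 = I² × R3 = (0.2067)² × 77.5 = 3.312 W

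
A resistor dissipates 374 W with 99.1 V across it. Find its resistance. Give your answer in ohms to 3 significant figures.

26.3 Ω

From P = V I = I²R = V²/R, with the two given quantities we get R = V² / P.
R = (99.1)² / 374 = 26.26 Ω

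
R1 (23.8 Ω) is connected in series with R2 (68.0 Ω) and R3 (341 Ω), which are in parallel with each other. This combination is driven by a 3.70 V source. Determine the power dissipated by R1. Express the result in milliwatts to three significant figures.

First combine the parallel branches into one equivalent R_p, then R1 + R_p is a series pair.
R_p = (68.0×341)/(68.0+341) = 56.69 Ω
R_total = 23.8 + 56.69 = 80.49 Ω
I = V / R_total = 3.70 / 80.49 = 0.04597 A
All the current flows through R1; use P = I²R.
P_R1 = (0.04597)² × 23.8 = 0.05029 W

50.3 mW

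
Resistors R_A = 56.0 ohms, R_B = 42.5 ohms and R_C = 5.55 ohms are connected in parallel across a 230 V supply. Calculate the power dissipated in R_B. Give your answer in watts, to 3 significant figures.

1240 W

Each parallel branch sees the full supply voltage, so P = V²/R applies directly to the target branch.
P_R_B = V² / R_B = (230)² / 42.5 Ω = 1245 W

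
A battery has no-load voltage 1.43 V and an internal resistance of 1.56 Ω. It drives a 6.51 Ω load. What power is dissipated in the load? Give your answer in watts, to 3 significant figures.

Find the circuit current first, then P = I²R for the load (series elements share I).
I = ε / (r + R) = 1.43 / (1.56 + 6.51) = 0.1772 A
P_load = I² R = (0.1772)² × 6.51 = 0.2044 W

0.204 W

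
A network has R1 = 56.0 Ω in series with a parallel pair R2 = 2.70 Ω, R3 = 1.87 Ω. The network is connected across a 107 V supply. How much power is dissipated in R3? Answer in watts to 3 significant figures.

Replace R2 and R3 with their parallel equivalent so the circuit becomes R1 in series with R_p.
R_p = (2.70×1.87)/(2.70+1.87) = 1.105 Ω
R_total = 56.0 + 1.105 = 57.10 Ω
I = V / R_total = 107 / 57.10 = 1.874 A
Voltage across the parallel pair: V_p = I × R_p = 1.874 × 1.105 = 2.070 V
R3 sees V_p directly, so P = V_p² / R3.
P_R3 = (2.070)² / 1.87 = 2.292 W

2.29 W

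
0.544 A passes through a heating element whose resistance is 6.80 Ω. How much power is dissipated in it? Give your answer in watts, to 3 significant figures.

Knowing I and R, the power is just I²R — no need to find V first.
P = (0.5440 A)² × 6.80 Ω = 2.012 W

2.01 W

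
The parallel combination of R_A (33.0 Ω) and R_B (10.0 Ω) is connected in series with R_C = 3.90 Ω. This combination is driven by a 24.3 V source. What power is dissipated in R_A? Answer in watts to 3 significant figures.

7.87 W

Reduce the parallel combination to a single R_p; the circuit then becomes R_p in series with the remaining resistor.
R_p = (33.0×10.0)/(33.0+10.0) = 7.674 Ω
R_total = R_p + 3.90 = 7.674 + 3.90 = 11.57 Ω
I = V / R_total = 24.3 / 11.57 = 2.099 A
Voltage across the parallel pair: V_p = I × R_p = 2.099 × 7.674 = 16.11 V
R_A has V_p across it, so P = V_p²/R_A.
P_R_A = (16.11)² / 33.0 = 7.867 W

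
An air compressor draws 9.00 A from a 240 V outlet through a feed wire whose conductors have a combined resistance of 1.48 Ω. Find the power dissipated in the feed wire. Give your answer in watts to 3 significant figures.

120 W

Line loss is just I²R for the cable — we know both I and R_line directly.
The feed wire carries the full 9.00 A.
P_line = I² R_line = (9.000)² × 1.48 = 119.9 W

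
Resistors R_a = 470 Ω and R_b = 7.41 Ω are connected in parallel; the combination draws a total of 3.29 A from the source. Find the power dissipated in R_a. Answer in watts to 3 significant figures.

Parallel branches share V, not I — compute V via R_eq, then use V²/R for the target branch.
1/R_eq = 1/470 + 1/7.41 ⇒ R_eq = 7.295 Ω
V = I_total × R_eq = 3.290 × 7.295 = 24.00 V
P_R_a = V² / R_a = (24.00)² / 470 = 1.226 W

1.23 W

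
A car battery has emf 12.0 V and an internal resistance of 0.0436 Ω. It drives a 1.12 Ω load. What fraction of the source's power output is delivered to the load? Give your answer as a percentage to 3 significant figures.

η = P_load/(P_load+P_int) = I²R/(I²R+I²r) = R/(R+r) — the I² cancels for series elements.
η = R / (R + r) = 1.12 / (1.12 + 0.0436) = 0.9625

96.3 %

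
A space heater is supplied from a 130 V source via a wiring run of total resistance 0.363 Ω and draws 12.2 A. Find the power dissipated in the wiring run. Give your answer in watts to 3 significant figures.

The wiring run and load are in series, so the same current flows in both; the loss is I²R_line.
The wiring run carries the full 12.2 A.
P_line = I² R_line = (12.20)² × 0.363 = 54.03 W

54.0 W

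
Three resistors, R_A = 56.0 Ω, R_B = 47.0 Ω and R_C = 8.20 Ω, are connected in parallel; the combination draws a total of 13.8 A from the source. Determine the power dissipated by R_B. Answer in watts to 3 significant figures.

Only the total current is stated, so first find the parallel equivalent to get the voltage across the combination.
1/R_eq = 1/56.0 + 1/47.0 + 1/8.20 ⇒ R_eq = 6.208 Ω
V = I_total × R_eq = 13.80 × 6.208 = 85.67 V
P_R_B = V² / R_B = (85.67)² / 47.0 = 156.2 W

156 W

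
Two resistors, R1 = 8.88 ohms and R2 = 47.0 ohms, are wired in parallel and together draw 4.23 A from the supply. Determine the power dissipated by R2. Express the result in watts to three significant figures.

21.2 W

Parallel branches share V, not I — compute V via R_eq, then use V²/R for the target branch.
1/R_eq = 1/8.88 + 1/47.0 ⇒ R_eq = 7.469 Ω
V = I_total × R_eq = 4.230 × 7.469 = 31.59 V
P_R2 = V² / R2 = (31.59)² / 47.0 = 21.24 W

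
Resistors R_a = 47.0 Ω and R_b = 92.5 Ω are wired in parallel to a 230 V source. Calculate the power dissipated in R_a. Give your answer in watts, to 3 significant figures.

R_a sits directly across the source, so P = V²/R with V = 230 V.
P_R_a = V² / R_a = (230)² / 47.0 Ω = 1126 W

1130 W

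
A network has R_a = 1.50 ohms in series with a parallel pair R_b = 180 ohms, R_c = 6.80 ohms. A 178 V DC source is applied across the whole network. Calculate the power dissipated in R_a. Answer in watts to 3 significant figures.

733 W

Collapse R_b‖R_c to a single equivalent, reducing the network to two series elements.
R_p = (180×6.80)/(180+6.80) = 6.552 Ω
R_total = 1.50 + 6.552 = 8.052 Ω
I = V / R_total = 178 / 8.052 = 22.11 A
The full supply current passes through R_a: P = I²R.
P_R_a = (22.11)² × 1.50 = 732.9 W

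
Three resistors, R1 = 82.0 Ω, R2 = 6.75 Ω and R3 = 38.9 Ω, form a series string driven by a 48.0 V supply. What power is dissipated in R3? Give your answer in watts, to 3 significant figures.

5.50 W

Every series element carries the same I. Get I from the total resistance, then P = I² × R3.
R_total = 82.0 + 6.75 + 38.9 = 127.7 Ω
I = V / R_total = 48.0 / 127.7 = 0.3760 A
P_R3 = I² × R3 = (0.3760)² × 38.9 = 5.500 W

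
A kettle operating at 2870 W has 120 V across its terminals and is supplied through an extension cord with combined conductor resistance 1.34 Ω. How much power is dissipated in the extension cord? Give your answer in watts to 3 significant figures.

766 W

The extension cord and load are in series, so the same current flows in both; the loss is I²R_line.
I = P / V = 2870 / 120 = 23.92 A through the extension cord.
P_line = I² R_line = (23.92)² × 1.34 = 766.5 W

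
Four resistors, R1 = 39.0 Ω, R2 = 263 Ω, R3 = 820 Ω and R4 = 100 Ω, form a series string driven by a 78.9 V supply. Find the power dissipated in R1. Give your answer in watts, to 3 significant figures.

0.163 W

Series elements share the same current, so find I first, then use P = I²R.
R_total = 39.0 + 263 + 820 + 100 = 1222 Ω
I = V / R_total = 78.9 / 1222 = 0.06457 A
P_R1 = I² × R1 = (0.06457)² × 39.0 = 0.1626 W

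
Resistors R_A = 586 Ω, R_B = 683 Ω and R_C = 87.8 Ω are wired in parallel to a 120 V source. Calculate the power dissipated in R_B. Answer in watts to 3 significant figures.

21.1 W

The supply voltage appears across each parallel branch — just use P = V²/R_B.
P_R_B = V² / R_B = (120)² / 683 Ω = 21.08 W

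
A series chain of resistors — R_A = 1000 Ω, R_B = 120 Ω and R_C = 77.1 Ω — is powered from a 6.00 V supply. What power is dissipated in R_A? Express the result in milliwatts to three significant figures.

Since the resistors are in series they all carry the loop current I = V/R_total; the power in any one is I²R.
R_total = 1000 + 120 + 77.1 = 1197 Ω
I = V / R_total = 6.00 / 1197 = 0.005012 A
P_R_A = I² × R_A = (0.005012)² × 1000 = 0.02512 W

25.1 mW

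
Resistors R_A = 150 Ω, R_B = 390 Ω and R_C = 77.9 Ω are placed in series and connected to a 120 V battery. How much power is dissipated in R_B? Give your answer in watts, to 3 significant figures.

Series elements share the same current, so find I first, then use P = I²R.
R_total = 150 + 390 + 77.9 = 617.9 Ω
I = V / R_total = 120 / 617.9 = 0.1942 A
P_R_B = I² × R_B = (0.1942)² × 390 = 14.71 W

14.7 W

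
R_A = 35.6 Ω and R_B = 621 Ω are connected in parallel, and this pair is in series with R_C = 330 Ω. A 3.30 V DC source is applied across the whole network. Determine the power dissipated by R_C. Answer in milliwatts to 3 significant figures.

27.2 mW

First find R_p for the parallel pair, then treat R_p + R_C as a series loop.
R_p = (35.6×621)/(35.6+621) = 33.67 Ω
R_total = R_p + 330 = 33.67 + 330 = 363.7 Ω
I = V / R_total = 3.30 / 363.7 = 0.009074 A
R_C carries the full series current, so P = I²R.
P_R_C = (0.009074)² × 330 = 0.02717 W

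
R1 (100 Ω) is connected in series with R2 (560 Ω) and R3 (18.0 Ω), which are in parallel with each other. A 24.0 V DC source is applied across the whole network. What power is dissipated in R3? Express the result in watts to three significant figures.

0.706 W

Reduce the parallel pair to R_p first; the network is then a simple series string.
R_p = (560×18.0)/(560+18.0) = 17.44 Ω
R_total = 100 + 17.44 = 117.4 Ω
I = V / R_total = 24.0 / 117.4 = 0.2044 A
Voltage across the parallel pair: V_p = I × R_p = 0.2044 × 17.44 = 3.564 V
R3 sees V_p directly, so P = V_p² / R3.
P_R3 = (3.564)² / 18.0 = 0.7056 W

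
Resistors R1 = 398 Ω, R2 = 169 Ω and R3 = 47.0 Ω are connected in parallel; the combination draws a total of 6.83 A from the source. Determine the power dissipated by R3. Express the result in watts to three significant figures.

The branches share the same voltage, but only the total current is given — find V from the equivalent resistance first.
1/R_eq = 1/398 + 1/169 + 1/47.0 ⇒ R_eq = 33.66 Ω
V = I_total × R_eq = 6.830 × 33.66 = 229.9 V
P_R3 = V² / R3 = (229.9)² / 47.0 = 1125 W

1120 W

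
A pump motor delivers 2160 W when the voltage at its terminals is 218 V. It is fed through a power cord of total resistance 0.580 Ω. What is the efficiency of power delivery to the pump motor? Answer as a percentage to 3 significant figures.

I = P / V = 2160 / 218 = 9.908 A through the power cord.
P_line = I² R_line = (9.908)² × 0.580 = 56.94 W
P_source = P_load + P_line = 2160 + 56.94 = 2217 W
η = P_load / P_source = 2160 / 2217 = 0.9743

97.4 %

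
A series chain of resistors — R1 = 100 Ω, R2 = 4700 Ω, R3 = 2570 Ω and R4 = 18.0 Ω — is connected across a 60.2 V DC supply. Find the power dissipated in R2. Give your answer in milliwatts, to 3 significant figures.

312 mW

In a series string the same current flows through every resistor — find that current, then P = I²R for the one we want.
R_total = 100 + 4700 + 2570 + 18.0 = 7388 Ω
I = V / R_total = 60.2 / 7388 = 0.008148 A
P_R2 = I² × R2 = (0.008148)² × 4700 = 0.3121 W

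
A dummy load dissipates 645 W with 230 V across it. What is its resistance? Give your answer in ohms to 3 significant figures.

Inverting the appropriate power form: R = V² / P.
R = (230)² / 645 = 82.02 Ω

82.0 Ω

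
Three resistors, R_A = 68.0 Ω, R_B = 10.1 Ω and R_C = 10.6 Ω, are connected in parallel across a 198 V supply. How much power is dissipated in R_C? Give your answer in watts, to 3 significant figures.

Parallel branches share the same voltage; P = V²/R gives the branch power in one step.
P_R_C = V² / R_C = (198)² / 10.6 Ω = 3698 W

3700 W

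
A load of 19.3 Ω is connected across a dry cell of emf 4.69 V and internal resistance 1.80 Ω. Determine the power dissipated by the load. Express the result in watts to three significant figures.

0.954 W

With r and R in series, I = ε/(r+R); the load dissipates I²R.
I = ε / (r + R) = 4.69 / (1.80 + 19.3) = 0.2223 A
P_load = I² R = (0.2223)² × 19.3 = 0.9535 W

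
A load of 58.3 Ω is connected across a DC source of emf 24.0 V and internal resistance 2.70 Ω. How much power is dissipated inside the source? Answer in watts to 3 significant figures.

r is in series with the load, so it carries the full circuit current — the loss in it is I²r.
I = ε / (r + R) = 24.0 / (2.70 + 58.3) = 0.3934 A
P_int = I² r = (0.3934)² × 2.70 = 0.4180 W

0.418 W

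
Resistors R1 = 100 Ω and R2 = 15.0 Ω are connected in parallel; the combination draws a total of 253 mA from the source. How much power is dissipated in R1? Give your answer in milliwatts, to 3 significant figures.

109 mW

The branches share the same voltage, but only the total current is given — find V from the equivalent resistance first.
1/R_eq = 1/100 + 1/15.0 ⇒ R_eq = 13.04 Ω
V = I_total × R_eq = 0.2530 × 13.04 = 3.300 V
P_R1 = V² / R1 = (3.300)² / 100 = 0.1089 W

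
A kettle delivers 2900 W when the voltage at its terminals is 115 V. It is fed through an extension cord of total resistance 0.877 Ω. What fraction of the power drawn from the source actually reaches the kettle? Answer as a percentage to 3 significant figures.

I = P / V = 2900 / 115 = 25.22 A through the extension cord.
P_line = I² R_line = (25.22)² × 0.877 = 557.7 W
P_source = P_load + P_line = 2900 + 557.7 = 3458 W
η = P_load / P_source = 2900 / 3458 = 0.8387

83.9 %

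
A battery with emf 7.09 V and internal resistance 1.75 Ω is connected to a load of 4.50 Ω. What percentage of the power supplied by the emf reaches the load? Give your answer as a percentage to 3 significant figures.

72.0 %

The source delivers εI, of which I²R reaches the load and I²r is lost; since I is common, η = R/(R+r).
η = R / (R + r) = 4.50 / (4.50 + 1.75) = 0.7200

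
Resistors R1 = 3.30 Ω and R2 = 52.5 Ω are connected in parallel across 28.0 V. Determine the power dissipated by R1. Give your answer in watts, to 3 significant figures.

238 W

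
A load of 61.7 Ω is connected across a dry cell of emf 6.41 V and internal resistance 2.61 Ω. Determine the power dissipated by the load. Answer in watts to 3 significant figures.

The internal resistance and the load are in series, so the same I flows through both; get I from ε/(r+R), then I²R for the load.
I = ε / (r + R) = 6.41 / (2.61 + 61.7) = 0.09967 A
P_load = I² R = (0.09967)² × 61.7 = 0.6130 W

0.613 W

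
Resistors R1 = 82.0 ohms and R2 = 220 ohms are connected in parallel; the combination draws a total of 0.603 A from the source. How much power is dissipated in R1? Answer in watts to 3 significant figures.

Parallel branches share V, not I — compute V via R_eq, then use V²/R for the target branch.
1/R_eq = 1/82.0 + 1/220 ⇒ R_eq = 59.74 Ω
V = I_total × R_eq = 0.6030 × 59.74 = 36.02 V
P_R1 = V² / R1 = (36.02)² / 82.0 = 15.82 W

15.8 W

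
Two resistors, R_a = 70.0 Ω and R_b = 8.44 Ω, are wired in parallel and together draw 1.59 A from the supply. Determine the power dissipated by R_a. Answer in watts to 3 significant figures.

2.05 W

Only the total current is stated, so first find the parallel equivalent to get the voltage across the combination.
1/R_eq = 1/70.0 + 1/8.44 ⇒ R_eq = 7.532 Ω
V = I_total × R_eq = 1.590 × 7.532 = 11.98 V
P_R_a = V² / R_a = (11.98)² / 70.0 = 2.049 W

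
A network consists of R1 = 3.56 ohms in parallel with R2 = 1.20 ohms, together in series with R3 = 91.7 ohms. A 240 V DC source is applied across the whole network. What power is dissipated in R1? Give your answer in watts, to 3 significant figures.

Combine R1 and R2 into their parallel equivalent first, reducing the network to two series resistors.
R_p = (3.56×1.20)/(3.56+1.20) = 0.8975 Ω
R_total = R_p + 91.7 = 0.8975 + 91.7 = 92.60 Ω
I = V / R_total = 240 / 92.60 = 2.592 A
Voltage across the parallel pair: V_p = I × R_p = 2.592 × 0.8975 = 2.326 V
Use P = V²/R for R1 with V = V_p.
P_R1 = (2.326)² / 3.56 = 1.520 W

1.52 W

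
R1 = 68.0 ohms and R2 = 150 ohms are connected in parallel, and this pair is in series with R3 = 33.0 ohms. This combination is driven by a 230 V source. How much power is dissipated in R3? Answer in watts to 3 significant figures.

First find R_p for the parallel pair, then treat R_p + R3 as a series loop.
R_p = (68.0×150)/(68.0+150) = 46.79 Ω
R_total = R_p + 33.0 = 46.79 + 33.0 = 79.79 Ω
I = V / R_total = 230 / 79.79 = 2.883 A
All the supply current flows through R3; use P = I²R3.
P_R3 = (2.883)² × 33.0 = 274.2 W

274 W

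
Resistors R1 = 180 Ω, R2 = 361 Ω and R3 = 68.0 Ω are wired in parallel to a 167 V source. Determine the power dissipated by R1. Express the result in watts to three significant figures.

155 W

R1 sits directly across the source, so P = V²/R with V = 167 V.
P_R1 = V² / R1 = (167)² / 180 Ω = 154.9 W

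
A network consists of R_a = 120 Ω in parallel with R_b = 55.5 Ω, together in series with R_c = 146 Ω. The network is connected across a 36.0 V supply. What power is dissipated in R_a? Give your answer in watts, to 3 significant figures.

First find R_p for the parallel pair, then treat R_p + R_c as a series loop.
R_p = (120×55.5)/(120+55.5) = 37.95 Ω
R_total = R_p + 146 = 37.95 + 146 = 183.9 Ω
I = V / R_total = 36.0 / 183.9 = 0.1957 A
Voltage across the parallel pair: V_p = I × R_p = 0.1957 × 37.95 = 7.427 V
R_a has V_p across it, so P = V_p²/R_a.
P_R_a = (7.427)² / 120 = 0.4596 W

0.460 W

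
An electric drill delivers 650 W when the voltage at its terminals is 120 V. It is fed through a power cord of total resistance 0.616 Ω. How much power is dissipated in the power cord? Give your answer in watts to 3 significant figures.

Line loss is just I²R for the cable — we know both I and R_line directly.
I = P / V = 650 / 120 = 5.417 A through the power cord.
P_line = I² R_line = (5.417)² × 0.616 = 18.07 W

18.1 W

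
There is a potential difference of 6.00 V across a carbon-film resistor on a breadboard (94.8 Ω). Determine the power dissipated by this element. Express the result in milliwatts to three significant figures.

We know the drop across the element and its resistance — P = V²/R, one step.
P = (6.00 V)² / 94.8 Ω = 0.3797 W

380 mW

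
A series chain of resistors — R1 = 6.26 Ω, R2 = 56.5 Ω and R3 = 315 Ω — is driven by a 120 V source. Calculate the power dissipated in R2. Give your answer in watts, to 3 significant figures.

5.70 W

Every series element carries the same I. Get I from the total resistance, then P = I² × R2.
R_total = 6.26 + 56.5 + 315 = 377.8 Ω
I = V / R_total = 120 / 377.8 = 0.3177 A
P_R2 = I² × R2 = (0.3177)² × 56.5 = 5.701 W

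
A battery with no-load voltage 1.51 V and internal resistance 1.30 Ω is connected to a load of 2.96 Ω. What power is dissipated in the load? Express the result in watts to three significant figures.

0.372 W

With r and R in series, I = ε/(r+R); the load dissipates I²R.
I = ε / (r + R) = 1.51 / (1.30 + 2.96) = 0.3545 A
P_load = I² R = (0.3545)² × 2.96 = 0.3719 W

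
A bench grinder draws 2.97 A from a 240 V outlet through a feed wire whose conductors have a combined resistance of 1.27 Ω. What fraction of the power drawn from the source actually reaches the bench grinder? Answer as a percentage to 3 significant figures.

98.4 %

The feed wire carries the full 2.97 A.
P_line = I² R_line = (2.970)² × 1.27 = 11.20 W
P_source = V I = 240 × 2.970 = 712.8 W; P_load = 701.6 W
η = P_load / P_source = 701.6 / 712.8 = 0.9843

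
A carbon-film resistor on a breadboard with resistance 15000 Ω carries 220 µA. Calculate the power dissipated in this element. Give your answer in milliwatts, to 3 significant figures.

The current through and the resistance of the element are both given; use P = I²R.
P = (0.0002200 A)² × 15000 Ω = 0.0007260 W

0.726 mW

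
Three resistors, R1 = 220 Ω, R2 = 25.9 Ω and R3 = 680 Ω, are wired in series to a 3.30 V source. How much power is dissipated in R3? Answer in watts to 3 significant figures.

0.00864 W

The current is common to all series resistors; compute it, then apply P = I²R for the target.
R_total = 220 + 25.9 + 680 = 925.9 Ω
I = V / R_total = 3.30 / 925.9 = 0.003564 A
P_R3 = I² × R3 = (0.003564)² × 680 = 0.008638 W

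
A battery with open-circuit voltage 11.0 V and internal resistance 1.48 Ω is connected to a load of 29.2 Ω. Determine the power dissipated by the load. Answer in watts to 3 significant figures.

3.75 W

Load and internal resistance form a series loop — compute the loop current, then the load power via I²R.
I = ε / (r + R) = 11.0 / (1.48 + 29.2) = 0.3585 A
P_load = I² R = (0.3585)² × 29.2 = 3.754 W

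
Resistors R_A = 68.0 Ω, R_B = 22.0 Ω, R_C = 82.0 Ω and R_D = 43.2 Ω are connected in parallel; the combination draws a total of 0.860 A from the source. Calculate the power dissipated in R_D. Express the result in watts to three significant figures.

We need the common branch voltage; get it from I_total × R_eq, then P = V²/R for the branch.
1/R_eq = 1/68.0 + 1/22.0 + 1/82.0 + 1/43.2 ⇒ R_eq = 10.47 Ω
V = I_total × R_eq = 0.8600 × 10.47 = 9.005 V
P_R_D = V² / R_D = (9.005)² / 43.2 = 1.877 W

1.88 W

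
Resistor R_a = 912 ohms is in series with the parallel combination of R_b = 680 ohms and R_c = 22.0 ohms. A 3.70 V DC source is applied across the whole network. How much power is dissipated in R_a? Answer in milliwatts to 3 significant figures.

14.3 mW

Collapse R_b‖R_c to a single equivalent, reducing the network to two series elements.
R_p = (680×22.0)/(680+22.0) = 21.31 Ω
R_total = 912 + 21.31 = 933.3 Ω
I = V / R_total = 3.70 / 933.3 = 0.003964 A
R_a carries the full series current, so P = I²R.
P_R_a = (0.003964)² × 912 = 0.01433 W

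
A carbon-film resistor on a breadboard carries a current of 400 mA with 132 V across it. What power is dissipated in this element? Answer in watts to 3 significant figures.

Since both terminal voltage and current are stated, P = V I gives the power in one step.
P = 132 V × 0.4000 A = 52.80 W

52.8 W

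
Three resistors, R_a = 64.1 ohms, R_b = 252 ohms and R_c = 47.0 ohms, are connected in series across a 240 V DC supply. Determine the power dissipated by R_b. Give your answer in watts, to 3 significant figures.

Since the resistors are in series they all carry the loop current I = V/R_total; the power in any one is I²R.
R_total = 64.1 + 252 + 47.0 = 363.1 Ω
I = V / R_total = 240 / 363.1 = 0.6610 A
P_R_b = I² × R_b = (0.6610)² × 252 = 110.1 W

110 W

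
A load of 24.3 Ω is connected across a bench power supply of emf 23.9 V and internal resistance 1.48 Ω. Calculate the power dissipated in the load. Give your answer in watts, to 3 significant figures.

20.9 W

The internal resistance and the load are in series, so the same I flows through both; get I from ε/(r+R), then I²R for the load.
I = ε / (r + R) = 23.9 / (1.48 + 24.3) = 0.9271 A
P_load = I² R = (0.9271)² × 24.3 = 20.89 W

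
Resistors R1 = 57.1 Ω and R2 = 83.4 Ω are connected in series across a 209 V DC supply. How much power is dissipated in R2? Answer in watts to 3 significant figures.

185 W

Every series element carries the same I. Get I from the total resistance, then P = I² × R2.
R_total = 57.1 + 83.4 = 140.5 Ω
I = V / R_total = 209 / 140.5 = 1.488 A
P_R2 = I² × R2 = (1.488)² × 83.4 = 184.5 W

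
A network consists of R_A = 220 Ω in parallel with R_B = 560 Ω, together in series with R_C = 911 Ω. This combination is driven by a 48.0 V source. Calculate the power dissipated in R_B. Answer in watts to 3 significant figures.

Collapse the R_A‖R_B pair into one equivalent R_p; then R_p and R_C form a series string.
R_p = (220×560)/(220+560) = 157.9 Ω
R_total = R_p + 911 = 157.9 + 911 = 1069 Ω
I = V / R_total = 48.0 / 1069 = 0.04490 A
Voltage across the parallel pair: V_p = I × R_p = 0.04490 × 157.9 = 7.093 V
R_B has V_p across it, so P = V_p²/R_B.
P_R_B = (7.093)² / 560 = 0.08983 W

0.0898 W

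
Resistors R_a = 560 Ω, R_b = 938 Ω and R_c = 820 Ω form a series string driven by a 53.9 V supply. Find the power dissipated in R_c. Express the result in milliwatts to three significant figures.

443 mW

Since the resistors are in series they all carry the loop current I = V/R_total; the power in any one is I²R.
R_total = 560 + 938 + 820 = 2318 Ω
I = V / R_total = 53.9 / 2318 = 0.02325 A
P_R_c = I² × R_c = (0.02325)² × 820 = 0.4434 W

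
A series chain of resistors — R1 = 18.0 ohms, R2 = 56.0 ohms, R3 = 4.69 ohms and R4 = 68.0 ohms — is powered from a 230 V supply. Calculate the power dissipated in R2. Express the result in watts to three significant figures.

138 W

In a series string the same current flows through every resistor — find that current, then P = I²R for the one we want.
R_total = 18.0 + 56.0 + 4.69 + 68.0 = 146.7 Ω
I = V / R_total = 230 / 146.7 = 1.568 A
P_R2 = I² × R2 = (1.568)² × 56.0 = 137.7 W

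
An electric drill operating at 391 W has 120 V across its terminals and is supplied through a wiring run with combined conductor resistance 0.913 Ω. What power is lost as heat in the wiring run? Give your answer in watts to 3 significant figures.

Line loss is just I²R for the cable — we know both I and R_line directly.
I = P / V = 391 / 120 = 3.258 A through the wiring run.
P_line = I² R_line = (3.258)² × 0.913 = 9.693 W

9.69 W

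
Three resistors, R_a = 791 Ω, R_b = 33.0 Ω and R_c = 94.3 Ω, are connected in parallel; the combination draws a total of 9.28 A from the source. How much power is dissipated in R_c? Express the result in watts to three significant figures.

Only the total current is stated, so first find the parallel equivalent to get the voltage across the combination.
1/R_eq = 1/791 + 1/33.0 + 1/94.3 ⇒ R_eq = 23.71 Ω
V = I_total × R_eq = 9.280 × 23.71 = 220.1 V
P_R_c = V² / R_c = (220.1)² / 94.3 = 513.5 W

514 W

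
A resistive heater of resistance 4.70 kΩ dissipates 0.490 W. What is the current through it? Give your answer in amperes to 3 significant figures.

0.0102 A

Inverting the appropriate power form: I = √(P / R).
I = √(0.490 / 4700) = 0.01021 A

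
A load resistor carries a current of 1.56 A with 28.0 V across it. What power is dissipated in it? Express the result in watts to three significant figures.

43.7 W

Both the voltage across and the current through the element are known, so P = V I applies directly.
P = 28.0 V × 1.560 A = 43.68 W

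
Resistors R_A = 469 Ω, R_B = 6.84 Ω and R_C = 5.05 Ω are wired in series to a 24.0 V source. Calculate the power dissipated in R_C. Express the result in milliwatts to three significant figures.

The current is common to all series resistors; compute it, then apply P = I²R for the target.
R_total = 469 + 6.84 + 5.05 = 480.9 Ω
I = V / R_total = 24.0 / 480.9 = 0.04991 A
P_R_C = I² × R_C = (0.04991)² × 5.05 = 0.01258 W

12.6 mW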